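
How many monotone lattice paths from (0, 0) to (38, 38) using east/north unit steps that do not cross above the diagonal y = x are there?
C_38 = 176733862787006701400

These NE paths below the diagonal are counted by the Catalan number C_n = (1/(n + 1)) · C(2n, n). For n = 38: C_38 = (1/39) · C(76, 38) = 6892620648693261354600/39 = 176733862787006701400.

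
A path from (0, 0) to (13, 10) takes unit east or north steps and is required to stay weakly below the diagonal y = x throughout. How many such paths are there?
Number of paths = 326876

By the reflection principle (André's argument), the number of monotone paths to (13, 10) with n ≤ m that never go above y = x is C(23, 13) − C(23, 14) = 1144066 − 817190 = 326876.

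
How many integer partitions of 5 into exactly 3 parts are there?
p(5, 3 parts) = 2

Partitions of n into exactly k parts ↔ partitions of n − k into at most k parts (subtract 1 from each part). For n = 5, k = 3, the partitions are: 3+1+1, 2+2+1. Count = 2.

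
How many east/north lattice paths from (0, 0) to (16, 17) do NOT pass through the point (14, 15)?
Number of paths = 701450550

Total paths from (0, 0) to (16, 17): C(33, 16) = 1166803110. Paths through (14, 15): (paths (0, 0) → (14, 15)) × (paths (14, 15) → (16, 17)) = C(29, 14) · C(4, 2) = 77558760 · 6 = 465352560. Avoidance count = 1166803110 − 465352560 = 701450550.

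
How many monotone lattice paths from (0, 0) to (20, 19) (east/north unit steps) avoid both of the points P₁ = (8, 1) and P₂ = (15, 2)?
Number of paths = 68143140009

Inclusion–exclusion. Total paths: C(39, 20) = 68923264410. Through P₁: C(9, 8)·C(30, 12) = 778439025. Through P₂: C(17, 15)·C(22, 5) = 3581424. Since P₁ is strictly southwest of P₂, a monotone path through both must visit P₁ then P₂; paths through both = C(9, 8)·C(8, 7)·C(22, 5) = 1896048. Avoid both = 68923264410 − 778439025 − 3581424 + 1896048 = 68143140009.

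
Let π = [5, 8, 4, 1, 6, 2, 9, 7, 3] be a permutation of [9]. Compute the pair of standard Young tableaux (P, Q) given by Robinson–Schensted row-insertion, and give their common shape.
P = [1, 2, 3] / [4, 6, 7] / [5, 8, 9];  Q = [1, 2, 7] / [3, 5, 8] / [4, 6, 9];  common shape = (3, 3, 3)

Row-insert the values π_1, π_2, … into P one at a time, bumping the leftmost entry strictly greater than the inserted value down to the next row. The recording tableau Q records, in position (i, j), the step at which that cell was added to P.
  Insert 5 (step 1): P = [5];  Q = [1]
  Insert 8 (step 2): P = [5, 8];  Q = [1, 2]
  Insert 4 (step 3): P = [4, 8] / [5];  Q = [1, 2] / [3]
  Insert 1 (step 4): P = [1, 8] / [4] / [5];  Q = [1, 2] / [3] / [4]
  Insert 6 (step 5): P = [1, 6] / [4, 8] / [5];  Q = [1, 2] / [3, 5] / [4]
  Insert 2 (step 6): P = [1, 2] / [4, 6] / [5, 8];  Q = [1, 2] / [3, 5] / [4, 6]
  Insert 9 (step 7): P = [1, 2, 9] / [4, 6] / [5, 8];  Q = [1, 2, 7] / [3, 5] / [4, 6]
  Insert 7 (step 8): P = [1, 2, 7] / [4, 6, 9] / [5, 8];  Q = [1, 2, 7] / [3, 5, 8] / [4, 6]
  Insert 3 (step 9): P = [1, 2, 3] / [4, 6, 7] / [5, 8, 9];  Q = [1, 2, 7] / [3, 5, 8] / [4, 6, 9]
Final shape: (3, 3, 3).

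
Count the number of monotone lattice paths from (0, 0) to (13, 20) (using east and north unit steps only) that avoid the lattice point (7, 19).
Number of paths = 568561840

Total paths from (0, 0) to (13, 20): C(33, 13) = 573166440. Paths through (7, 19): (paths (0, 0) → (7, 19)) × (paths (7, 19) → (13, 20)) = C(26, 7) · C(7, 6) = 657800 · 7 = 4604600. Avoidance count = 573166440 − 4604600 = 568561840.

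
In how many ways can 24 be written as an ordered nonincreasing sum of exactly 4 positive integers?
p(24, 4 parts) = 108

Partitions of n into exactly k parts are in bijection with partitions of n − k into at most k parts (subtract 1 from each part). So p(24, exactly 4) = p(20, parts ≤ 4). Computing via the recurrence p(m, j) = p(m, j−1) + p(m−j, j) gives 108.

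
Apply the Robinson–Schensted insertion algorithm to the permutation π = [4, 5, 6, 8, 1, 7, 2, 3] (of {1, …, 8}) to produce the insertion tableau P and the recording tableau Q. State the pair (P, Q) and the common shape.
P = [1, 2, 3, 7] / [4, 5, 6] / [8];  Q = [1, 2, 3, 4] / [5, 6, 8] / [7];  common shape = (4, 3, 1)

Row-insert the values π_1, π_2, … into P one at a time, bumping the leftmost entry strictly greater than the inserted value down to the next row. The recording tableau Q records, in position (i, j), the step at which that cell was added to P.
  Insert 4 (step 1): P = [4];  Q = [1]
  Insert 5 (step 2): P = [4, 5];  Q = [1, 2]
  Insert 6 (step 3): P = [4, 5, 6];  Q = [1, 2, 3]
  Insert 8 (step 4): P = [4, 5, 6, 8];  Q = [1, 2, 3, 4]
  Insert 1 (step 5): P = [1, 5, 6, 8] / [4];  Q = [1, 2, 3, 4] / [5]
  Insert 7 (step 6): P = [1, 5, 6, 7] / [4, 8];  Q = [1, 2, 3, 4] / [5, 6]
  Insert 2 (step 7): P = [1, 2, 6, 7] / [4, 5] / [8];  Q = [1, 2, 3, 4] / [5, 6] / [7]
  Insert 3 (step 8): P = [1, 2, 3, 7] / [4, 5, 6] / [8];  Q = [1, 2, 3, 4] / [5, 6, 8] / [7]
Final shape: (4, 3, 1).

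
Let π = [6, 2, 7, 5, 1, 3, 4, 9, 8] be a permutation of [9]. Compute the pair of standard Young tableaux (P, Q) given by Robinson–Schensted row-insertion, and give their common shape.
P = [1, 3, 4, 8] / [2, 5, 9] / [6, 7];  Q = [1, 3, 7, 8] / [2, 4, 9] / [5, 6];  common shape = (4, 3, 2)

Row-insert the values π_1, π_2, … into P one at a time, bumping the leftmost entry strictly greater than the inserted value down to the next row. The recording tableau Q records, in position (i, j), the step at which that cell was added to P.
  Insert 6 (step 1): P = [6];  Q = [1]
  Insert 2 (step 2): P = [2] / [6];  Q = [1] / [2]
  Insert 7 (step 3): P = [2, 7] / [6];  Q = [1, 3] / [2]
  Insert 5 (step 4): P = [2, 5] / [6, 7];  Q = [1, 3] / [2, 4]
  Insert 1 (step 5): P = [1, 5] / [2, 7] / [6];  Q = [1, 3] / [2, 4] / [5]
  Insert 3 (step 6): P = [1, 3] / [2, 5] / [6, 7];  Q = [1, 3] / [2, 4] / [5, 6]
  Insert 4 (step 7): P = [1, 3, 4] / [2, 5] / [6, 7];  Q = [1, 3, 7] / [2, 4] / [5, 6]
  Insert 9 (step 8): P = [1, 3, 4, 9] / [2, 5] / [6, 7];  Q = [1, 3, 7, 8] / [2, 4] / [5, 6]
  Insert 8 (step 9): P = [1, 3, 4, 8] / [2, 5, 9] / [6, 7];  Q = [1, 3, 7, 8] / [2, 4, 9] / [5, 6]
Final shape: (4, 3, 2).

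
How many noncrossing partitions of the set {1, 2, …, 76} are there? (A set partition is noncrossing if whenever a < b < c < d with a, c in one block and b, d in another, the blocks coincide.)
C_76 = 4790408930363303911328386208394864461024520

These noncrossing partitions are counted by the Catalan number C_n = (1/(n + 1)) · C(2n, n). For n = 76: C_76 = (1/77) · C(152, 76) = 368861487637974401172285738046404563498888040/77 = 4790408930363303911328386208394864461024520.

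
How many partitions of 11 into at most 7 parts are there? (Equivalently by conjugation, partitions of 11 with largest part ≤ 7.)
p(11, parts ≤ 7) = 49

Partitions of 11 with all parts ≤ 7: 7+4, 7+3+1, 7+2+2, 7+2+1+1, 7+1+1+1+1, 6+5, 6+4+1, 6+3+2, 6+3+1+1, 6+2+2+1, 6+2+1+1+1, 6+1+1+1+1+1, 5+5+1, 5+4+2, 5+4+1+1, 5+3+3, 5+3+2+1, 5+3+1+1+1, 5+2+2+2, 5+2+2+1+1, 5+2+1+1+1+1, 5+1+1+1+1+1+1, 4+4+3, 4+4+2+1, 4+4+1+1+1, 4+3+3+1, 4+3+2+2, 4+3+2+1+1, 4+3+1+1+1+1, 4+2+2+2+1, … (49 total). Count = 49.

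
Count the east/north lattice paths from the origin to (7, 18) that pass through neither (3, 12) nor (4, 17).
Number of paths = 372130

Inclusion–exclusion. Total paths: C(25, 7) = 480700. Through P₁: C(15, 3)·C(10, 4) = 95550. Through P₂: C(21, 4)·C(4, 3) = 23940. Since P₁ is strictly southwest of P₂, a monotone path through both must visit P₁ then P₂; paths through both = C(15, 3)·C(6, 1)·C(4, 3) = 10920. Avoid both = 480700 − 95550 − 23940 + 10920 = 372130.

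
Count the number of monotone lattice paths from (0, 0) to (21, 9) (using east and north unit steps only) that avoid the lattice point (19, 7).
Number of paths = 10360350

Total paths from (0, 0) to (21, 9): C(30, 21) = 14307150. Paths through (19, 7): (paths (0, 0) → (19, 7)) × (paths (19, 7) → (21, 9)) = C(26, 19) · C(4, 2) = 657800 · 6 = 3946800. Avoidance count = 14307150 − 3946800 = 10360350.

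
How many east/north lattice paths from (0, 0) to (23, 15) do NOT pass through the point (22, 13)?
Number of paths = 11042273160

Total paths from (0, 0) to (23, 15): C(38, 23) = 15471286560. Paths through (22, 13): (paths (0, 0) → (22, 13)) × (paths (22, 13) → (23, 15)) = C(35, 22) · C(3, 1) = 1476337800 · 3 = 4429013400. Avoidance count = 15471286560 − 4429013400 = 11042273160.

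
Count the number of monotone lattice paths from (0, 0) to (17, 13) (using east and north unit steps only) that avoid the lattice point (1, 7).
Number of paths = 119162946

Total paths from (0, 0) to (17, 13): C(30, 17) = 119759850. Paths through (1, 7): (paths (0, 0) → (1, 7)) × (paths (1, 7) → (17, 13)) = C(8, 1) · C(22, 16) = 8 · 74613 = 596904. Avoidance count = 119759850 − 596904 = 119162946.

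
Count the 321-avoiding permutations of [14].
C_14 = 2674440

These 321-avoiding permutations are counted by the Catalan number C_n = (1/(n + 1)) · C(2n, n). For n = 14: C_14 = (1/15) · C(28, 14) = 40116600/15 = 2674440.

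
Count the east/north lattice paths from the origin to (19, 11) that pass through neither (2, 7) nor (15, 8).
Number of paths = 37268490

Inclusion–exclusion. Total paths: C(30, 19) = 54627300. Through P₁: C(9, 2)·C(21, 17) = 215460. Through P₂: C(23, 15)·C(7, 4) = 17160990. Since P₁ is strictly southwest of P₂, a monotone path through both must visit P₁ then P₂; paths through both = C(9, 2)·C(14, 13)·C(7, 4) = 17640. Avoid both = 54627300 − 215460 − 17160990 + 17640 = 37268490.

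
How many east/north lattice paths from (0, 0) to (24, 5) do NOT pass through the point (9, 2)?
Number of paths = 73875

Total paths from (0, 0) to (24, 5): C(29, 24) = 118755. Paths through (9, 2): (paths (0, 0) → (9, 2)) × (paths (9, 2) → (24, 5)) = C(11, 9) · C(18, 15) = 55 · 816 = 44880. Avoidance count = 118755 − 44880 = 73875.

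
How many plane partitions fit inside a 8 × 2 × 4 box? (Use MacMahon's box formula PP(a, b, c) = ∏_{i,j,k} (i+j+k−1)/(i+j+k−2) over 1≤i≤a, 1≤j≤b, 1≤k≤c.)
PP(8, 2, 4) = 70785

Evaluate the triple product over i = 1..8, j = 1..2, k = 1..4. The factors are (2/1) · (3/2) · (4/3) · (5/4) · (3/2) · (4/3) · (5/4) · (6/5) · … (64 factors total). The numerators and denominators telescope so the product is an integer; carrying out the multiplication exactly gives PP(8, 2, 4) = 70785.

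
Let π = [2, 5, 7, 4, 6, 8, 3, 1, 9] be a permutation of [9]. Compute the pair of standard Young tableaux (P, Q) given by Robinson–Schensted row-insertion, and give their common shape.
P = [1, 3, 6, 8, 9] / [2, 7] / [4] / [5];  Q = [1, 2, 3, 6, 9] / [4, 5] / [7] / [8];  common shape = (5, 2, 1, 1)

Row-insert the values π_1, π_2, … into P one at a time, bumping the leftmost entry strictly greater than the inserted value down to the next row. The recording tableau Q records, in position (i, j), the step at which that cell was added to P.
  Insert 2 (step 1): P = [2];  Q = [1]
  Insert 5 (step 2): P = [2, 5];  Q = [1, 2]
  Insert 7 (step 3): P = [2, 5, 7];  Q = [1, 2, 3]
  Insert 4 (step 4): P = [2, 4, 7] / [5];  Q = [1, 2, 3] / [4]
  Insert 6 (step 5): P = [2, 4, 6] / [5, 7];  Q = [1, 2, 3] / [4, 5]
  Insert 8 (step 6): P = [2, 4, 6, 8] / [5, 7];  Q = [1, 2, 3, 6] / [4, 5]
  Insert 3 (step 7): P = [2, 3, 6, 8] / [4, 7] / [5];  Q = [1, 2, 3, 6] / [4, 5] / [7]
  Insert 1 (step 8): P = [1, 3, 6, 8] / [2, 7] / [4] / [5];  Q = [1, 2, 3, 6] / [4, 5] / [7] / [8]
  Insert 9 (step 9): P = [1, 3, 6, 8, 9] / [2, 7] / [4] / [5];  Q = [1, 2, 3, 6, 9] / [4, 5] / [7] / [8]
Final shape: (5, 2, 1, 1).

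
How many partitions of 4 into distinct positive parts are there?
q(4) = 2

List partitions of 4 into distinct parts: 4, 3+1. There are q(4) = 2. (Euler: this equals the number of odd-part partitions of 4.)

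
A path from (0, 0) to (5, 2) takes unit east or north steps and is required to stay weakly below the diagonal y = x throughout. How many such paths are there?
Number of paths = 14

By the reflection principle (André's argument), the number of monotone paths to (5, 2) with n ≤ m that never go above y = x is C(7, 5) − C(7, 6) = 21 − 7 = 14.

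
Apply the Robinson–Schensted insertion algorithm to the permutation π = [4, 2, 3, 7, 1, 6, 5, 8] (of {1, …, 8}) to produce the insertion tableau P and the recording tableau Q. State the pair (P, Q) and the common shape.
P = [1, 3, 5, 8] / [2, 6] / [4, 7];  Q = [1, 3, 4, 8] / [2, 6] / [5, 7];  common shape = (4, 2, 2)

Row-insert the values π_1, π_2, … into P one at a time, bumping the leftmost entry strictly greater than the inserted value down to the next row. The recording tableau Q records, in position (i, j), the step at which that cell was added to P.
  Insert 4 (step 1): P = [4];  Q = [1]
  Insert 2 (step 2): P = [2] / [4];  Q = [1] / [2]
  Insert 3 (step 3): P = [2, 3] / [4];  Q = [1, 3] / [2]
  Insert 7 (step 4): P = [2, 3, 7] / [4];  Q = [1, 3, 4] / [2]
  Insert 1 (step 5): P = [1, 3, 7] / [2] / [4];  Q = [1, 3, 4] / [2] / [5]
  Insert 6 (step 6): P = [1, 3, 6] / [2, 7] / [4];  Q = [1, 3, 4] / [2, 6] / [5]
  Insert 5 (step 7): P = [1, 3, 5] / [2, 6] / [4, 7];  Q = [1, 3, 4] / [2, 6] / [5, 7]
  Insert 8 (step 8): P = [1, 3, 5, 8] / [2, 6] / [4, 7];  Q = [1, 3, 4, 8] / [2, 6] / [5, 7]
Final shape: (4, 2, 2).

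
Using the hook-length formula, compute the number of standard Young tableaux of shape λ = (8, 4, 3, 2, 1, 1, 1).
# SYT of shape (8, 4, 3, 2, 1, 1, 1) = 177365760

Hook-length formula: f^λ = n! / Π hook(c), product over all cells c of the Young diagram. For λ = (8, 4, 3, 2, 1, 1, 1), n = 20 boxes. Hook lengths by row (left-to-right, top-to-bottom): [14, 10, 8, 6, 4, 3, 2, 1]; [9, 5, 3, 1]; [7, 3, 1]; [5, 1]; [3]; [2]; [1]. Product of hooks = 13716864000. So f^λ = 20! / 13716864000 = 2432902008176640000 / 13716864000 = 177365760.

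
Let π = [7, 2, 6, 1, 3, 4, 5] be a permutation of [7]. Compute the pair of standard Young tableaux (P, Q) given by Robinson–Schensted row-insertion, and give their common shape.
P = [1, 3, 4, 5] / [2, 6] / [7];  Q = [1, 3, 6, 7] / [2, 5] / [4];  common shape = (4, 2, 1)

Row-insert the values π_1, π_2, … into P one at a time, bumping the leftmost entry strictly greater than the inserted value down to the next row. The recording tableau Q records, in position (i, j), the step at which that cell was added to P.
  Insert 7 (step 1): P = [7];  Q = [1]
  Insert 2 (step 2): P = [2] / [7];  Q = [1] / [2]
  Insert 6 (step 3): P = [2, 6] / [7];  Q = [1, 3] / [2]
  Insert 1 (step 4): P = [1, 6] / [2] / [7];  Q = [1, 3] / [2] / [4]
  Insert 3 (step 5): P = [1, 3] / [2, 6] / [7];  Q = [1, 3] / [2, 5] / [4]
  Insert 4 (step 6): P = [1, 3, 4] / [2, 6] / [7];  Q = [1, 3, 6] / [2, 5] / [4]
  Insert 5 (step 7): P = [1, 3, 4, 5] / [2, 6] / [7];  Q = [1, 3, 6, 7] / [2, 5] / [4]
Final shape: (4, 2, 1).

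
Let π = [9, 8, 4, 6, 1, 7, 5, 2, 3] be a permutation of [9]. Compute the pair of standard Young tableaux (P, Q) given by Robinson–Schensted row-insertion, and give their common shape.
P = [1, 2, 3] / [4, 5, 7] / [6] / [8] / [9];  Q = [1, 4, 6] / [2, 7, 9] / [3] / [5] / [8];  common shape = (3, 3, 1, 1, 1)

Row-insert the values π_1, π_2, … into P one at a time, bumping the leftmost entry strictly greater than the inserted value down to the next row. The recording tableau Q records, in position (i, j), the step at which that cell was added to P.
  Insert 9 (step 1): P = [9];  Q = [1]
  Insert 8 (step 2): P = [8] / [9];  Q = [1] / [2]
  Insert 4 (step 3): P = [4] / [8] / [9];  Q = [1] / [2] / [3]
  Insert 6 (step 4): P = [4, 6] / [8] / [9];  Q = [1, 4] / [2] / [3]
  Insert 1 (step 5): P = [1, 6] / [4] / [8] / [9];  Q = [1, 4] / [2] / [3] / [5]
  Insert 7 (step 6): P = [1, 6, 7] / [4] / [8] / [9];  Q = [1, 4, 6] / [2] / [3] / [5]
  Insert 5 (step 7): P = [1, 5, 7] / [4, 6] / [8] / [9];  Q = [1, 4, 6] / [2, 7] / [3] / [5]
  Insert 2 (step 8): P = [1, 2, 7] / [4, 5] / [6] / [8] / [9];  Q = [1, 4, 6] / [2, 7] / [3] / [5] / [8]
  Insert 3 (step 9): P = [1, 2, 3] / [4, 5, 7] / [6] / [8] / [9];  Q = [1, 4, 6] / [2, 7, 9] / [3] / [5] / [8]
Final shape: (3, 3, 1, 1, 1).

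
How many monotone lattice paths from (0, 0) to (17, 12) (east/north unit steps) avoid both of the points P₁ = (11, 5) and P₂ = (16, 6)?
Number of paths = 44061612

Inclusion–exclusion. Total paths: C(29, 17) = 51895935. Through P₁: C(16, 11)·C(13, 6) = 7495488. Through P₂: C(22, 16)·C(7, 1) = 522291. Since P₁ is strictly southwest of P₂, a monotone path through both must visit P₁ then P₂; paths through both = C(16, 11)·C(6, 5)·C(7, 1) = 183456. Avoid both = 51895935 − 7495488 − 522291 + 183456 = 44061612.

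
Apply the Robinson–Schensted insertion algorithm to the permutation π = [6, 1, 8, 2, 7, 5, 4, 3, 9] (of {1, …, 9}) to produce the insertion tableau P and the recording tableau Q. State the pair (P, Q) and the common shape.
P = [1, 2, 3, 9] / [4, 7] / [5] / [6] / [8];  Q = [1, 3, 5, 9] / [2, 4] / [6] / [7] / [8];  common shape = (4, 2, 1, 1, 1)

Row-insert the values π_1, π_2, … into P one at a time, bumping the leftmost entry strictly greater than the inserted value down to the next row. The recording tableau Q records, in position (i, j), the step at which that cell was added to P.
  Insert 6 (step 1): P = [6];  Q = [1]
  Insert 1 (step 2): P = [1] / [6];  Q = [1] / [2]
  Insert 8 (step 3): P = [1, 8] / [6];  Q = [1, 3] / [2]
  Insert 2 (step 4): P = [1, 2] / [6, 8];  Q = [1, 3] / [2, 4]
  Insert 7 (step 5): P = [1, 2, 7] / [6, 8];  Q = [1, 3, 5] / [2, 4]
  Insert 5 (step 6): P = [1, 2, 5] / [6, 7] / [8];  Q = [1, 3, 5] / [2, 4] / [6]
  Insert 4 (step 7): P = [1, 2, 4] / [5, 7] / [6] / [8];  Q = [1, 3, 5] / [2, 4] / [6] / [7]
  Insert 3 (step 8): P = [1, 2, 3] / [4, 7] / [5] / [6] / [8];  Q = [1, 3, 5] / [2, 4] / [6] / [7] / [8]
  Insert 9 (step 9): P = [1, 2, 3, 9] / [4, 7] / [5] / [6] / [8];  Q = [1, 3, 5, 9] / [2, 4] / [6] / [7] / [8]
Final shape: (4, 2, 1, 1, 1).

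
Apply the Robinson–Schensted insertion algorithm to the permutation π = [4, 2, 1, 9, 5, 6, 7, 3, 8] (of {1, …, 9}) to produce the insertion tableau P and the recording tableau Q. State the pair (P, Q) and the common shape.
P = [1, 3, 6, 7, 8] / [2, 5] / [4, 9];  Q = [1, 4, 6, 7, 9] / [2, 5] / [3, 8];  common shape = (5, 2, 2)

Row-insert the values π_1, π_2, … into P one at a time, bumping the leftmost entry strictly greater than the inserted value down to the next row. The recording tableau Q records, in position (i, j), the step at which that cell was added to P.
  Insert 4 (step 1): P = [4];  Q = [1]
  Insert 2 (step 2): P = [2] / [4];  Q = [1] / [2]
  Insert 1 (step 3): P = [1] / [2] / [4];  Q = [1] / [2] / [3]
  Insert 9 (step 4): P = [1, 9] / [2] / [4];  Q = [1, 4] / [2] / [3]
  Insert 5 (step 5): P = [1, 5] / [2, 9] / [4];  Q = [1, 4] / [2, 5] / [3]
  Insert 6 (step 6): P = [1, 5, 6] / [2, 9] / [4];  Q = [1, 4, 6] / [2, 5] / [3]
  Insert 7 (step 7): P = [1, 5, 6, 7] / [2, 9] / [4];  Q = [1, 4, 6, 7] / [2, 5] / [3]
  Insert 3 (step 8): P = [1, 3, 6, 7] / [2, 5] / [4, 9];  Q = [1, 4, 6, 7] / [2, 5] / [3, 8]
  Insert 8 (step 9): P = [1, 3, 6, 7, 8] / [2, 5] / [4, 9];  Q = [1, 4, 6, 7, 9] / [2, 5] / [3, 8]
Final shape: (5, 2, 2).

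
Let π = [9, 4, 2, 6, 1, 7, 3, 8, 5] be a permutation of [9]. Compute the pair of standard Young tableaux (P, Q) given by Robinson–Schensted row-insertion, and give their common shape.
P = [1, 3, 5, 8] / [2, 6, 7] / [4] / [9];  Q = [1, 4, 6, 8] / [2, 7, 9] / [3] / [5];  common shape = (4, 3, 1, 1)

Row-insert the values π_1, π_2, … into P one at a time, bumping the leftmost entry strictly greater than the inserted value down to the next row. The recording tableau Q records, in position (i, j), the step at which that cell was added to P.
  Insert 9 (step 1): P = [9];  Q = [1]
  Insert 4 (step 2): P = [4] / [9];  Q = [1] / [2]
  Insert 2 (step 3): P = [2] / [4] / [9];  Q = [1] / [2] / [3]
  Insert 6 (step 4): P = [2, 6] / [4] / [9];  Q = [1, 4] / [2] / [3]
  Insert 1 (step 5): P = [1, 6] / [2] / [4] / [9];  Q = [1, 4] / [2] / [3] / [5]
  Insert 7 (step 6): P = [1, 6, 7] / [2] / [4] / [9];  Q = [1, 4, 6] / [2] / [3] / [5]
  Insert 3 (step 7): P = [1, 3, 7] / [2, 6] / [4] / [9];  Q = [1, 4, 6] / [2, 7] / [3] / [5]
  Insert 8 (step 8): P = [1, 3, 7, 8] / [2, 6] / [4] / [9];  Q = [1, 4, 6, 8] / [2, 7] / [3] / [5]
  Insert 5 (step 9): P = [1, 3, 5, 8] / [2, 6, 7] / [4] / [9];  Q = [1, 4, 6, 8] / [2, 7, 9] / [3] / [5]
Final shape: (4, 3, 1, 1).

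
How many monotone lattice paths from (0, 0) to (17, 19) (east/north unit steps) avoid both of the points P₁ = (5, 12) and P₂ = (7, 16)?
Number of paths = 8242127274

Inclusion–exclusion. Total paths: C(36, 17) = 8597496600. Through P₁: C(17, 5)·C(19, 12) = 311800944. Through P₂: C(23, 7)·C(13, 10) = 70114902. Since P₁ is strictly southwest of P₂, a monotone path through both must visit P₁ then P₂; paths through both = C(17, 5)·C(6, 2)·C(13, 10) = 26546520. Avoid both = 8597496600 − 311800944 − 70114902 + 26546520 = 8242127274.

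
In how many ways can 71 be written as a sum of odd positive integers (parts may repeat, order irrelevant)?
p_odd(71) = 32992

Enumerate partitions using only odd parts via the recurrence o(n, m) = o(n, m−2) + o(n−m, m) over odd m, starting from the largest odd part ≤ n. This gives p_odd(71) = 32992. (Euler's theorem: equals the count of distinct-part partitions.)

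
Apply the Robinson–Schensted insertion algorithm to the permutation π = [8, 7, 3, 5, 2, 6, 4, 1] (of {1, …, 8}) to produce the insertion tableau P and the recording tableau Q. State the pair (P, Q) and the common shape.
P = [1, 4, 6] / [2, 5] / [3] / [7] / [8];  Q = [1, 4, 6] / [2, 7] / [3] / [5] / [8];  common shape = (3, 2, 1, 1, 1)

Row-insert the values π_1, π_2, … into P one at a time, bumping the leftmost entry strictly greater than the inserted value down to the next row. The recording tableau Q records, in position (i, j), the step at which that cell was added to P.
  Insert 8 (step 1): P = [8];  Q = [1]
  Insert 7 (step 2): P = [7] / [8];  Q = [1] / [2]
  Insert 3 (step 3): P = [3] / [7] / [8];  Q = [1] / [2] / [3]
  Insert 5 (step 4): P = [3, 5] / [7] / [8];  Q = [1, 4] / [2] / [3]
  Insert 2 (step 5): P = [2, 5] / [3] / [7] / [8];  Q = [1, 4] / [2] / [3] / [5]
  Insert 6 (step 6): P = [2, 5, 6] / [3] / [7] / [8];  Q = [1, 4, 6] / [2] / [3] / [5]
  Insert 4 (step 7): P = [2, 4, 6] / [3, 5] / [7] / [8];  Q = [1, 4, 6] / [2, 7] / [3] / [5]
  Insert 1 (step 8): P = [1, 4, 6] / [2, 5] / [3] / [7] / [8];  Q = [1, 4, 6] / [2, 7] / [3] / [5] / [8]
Final shape: (3, 2, 1, 1, 1).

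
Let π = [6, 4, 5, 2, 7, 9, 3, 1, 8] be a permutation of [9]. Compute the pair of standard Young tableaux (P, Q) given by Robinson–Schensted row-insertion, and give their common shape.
P = [1, 3, 7, 8] / [2, 5, 9] / [4] / [6];  Q = [1, 3, 5, 6] / [2, 7, 9] / [4] / [8];  common shape = (4, 3, 1, 1)

Row-insert the values π_1, π_2, … into P one at a time, bumping the leftmost entry strictly greater than the inserted value down to the next row. The recording tableau Q records, in position (i, j), the step at which that cell was added to P.
  Insert 6 (step 1): P = [6];  Q = [1]
  Insert 4 (step 2): P = [4] / [6];  Q = [1] / [2]
  Insert 5 (step 3): P = [4, 5] / [6];  Q = [1, 3] / [2]
  Insert 2 (step 4): P = [2, 5] / [4] / [6];  Q = [1, 3] / [2] / [4]
  Insert 7 (step 5): P = [2, 5, 7] / [4] / [6];  Q = [1, 3, 5] / [2] / [4]
  Insert 9 (step 6): P = [2, 5, 7, 9] / [4] / [6];  Q = [1, 3, 5, 6] / [2] / [4]
  Insert 3 (step 7): P = [2, 3, 7, 9] / [4, 5] / [6];  Q = [1, 3, 5, 6] / [2, 7] / [4]
  Insert 1 (step 8): P = [1, 3, 7, 9] / [2, 5] / [4] / [6];  Q = [1, 3, 5, 6] / [2, 7] / [4] / [8]
  Insert 8 (step 9): P = [1, 3, 7, 8] / [2, 5, 9] / [4] / [6];  Q = [1, 3, 5, 6] / [2, 7, 9] / [4] / [8]
Final shape: (4, 3, 1, 1).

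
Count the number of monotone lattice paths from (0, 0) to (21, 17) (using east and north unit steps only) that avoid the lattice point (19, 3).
Number of paths = 28780958580

Total paths from (0, 0) to (21, 17): C(38, 21) = 28781143380. Paths through (19, 3): (paths (0, 0) → (19, 3)) × (paths (19, 3) → (21, 17)) = C(22, 19) · C(16, 2) = 1540 · 120 = 184800. Avoidance count = 28781143380 − 184800 = 28780958580.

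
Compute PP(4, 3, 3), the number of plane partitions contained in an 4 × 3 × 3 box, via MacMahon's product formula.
PP(4, 3, 3) = 4116

Evaluate the triple product over i = 1..4, j = 1..3, k = 1..3. The factors are (2/1) · (3/2) · (4/3) · (3/2) · (4/3) · (5/4) · (4/3) · (5/4) · … (36 factors total). The numerators and denominators telescope so the product is an integer; carrying out the multiplication exactly gives PP(4, 3, 3) = 4116.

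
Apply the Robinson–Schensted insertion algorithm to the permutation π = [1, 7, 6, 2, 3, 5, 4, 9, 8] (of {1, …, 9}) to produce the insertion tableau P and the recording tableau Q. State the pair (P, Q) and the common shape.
P = [1, 2, 3, 4, 8] / [5, 9] / [6] / [7];  Q = [1, 2, 5, 6, 8] / [3, 9] / [4] / [7];  common shape = (5, 2, 1, 1)

Row-insert the values π_1, π_2, … into P one at a time, bumping the leftmost entry strictly greater than the inserted value down to the next row. The recording tableau Q records, in position (i, j), the step at which that cell was added to P.
  Insert 1 (step 1): P = [1];  Q = [1]
  Insert 7 (step 2): P = [1, 7];  Q = [1, 2]
  Insert 6 (step 3): P = [1, 6] / [7];  Q = [1, 2] / [3]
  Insert 2 (step 4): P = [1, 2] / [6] / [7];  Q = [1, 2] / [3] / [4]
  Insert 3 (step 5): P = [1, 2, 3] / [6] / [7];  Q = [1, 2, 5] / [3] / [4]
  Insert 5 (step 6): P = [1, 2, 3, 5] / [6] / [7];  Q = [1, 2, 5, 6] / [3] / [4]
  Insert 4 (step 7): P = [1, 2, 3, 4] / [5] / [6] / [7];  Q = [1, 2, 5, 6] / [3] / [4] / [7]
  Insert 9 (step 8): P = [1, 2, 3, 4, 9] / [5] / [6] / [7];  Q = [1, 2, 5, 6, 8] / [3] / [4] / [7]
  Insert 8 (step 9): P = [1, 2, 3, 4, 8] / [5, 9] / [6] / [7];  Q = [1, 2, 5, 6, 8] / [3, 9] / [4] / [7]
Final shape: (5, 2, 1, 1).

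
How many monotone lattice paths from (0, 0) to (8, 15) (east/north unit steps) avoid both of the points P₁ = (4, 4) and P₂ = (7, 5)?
Number of paths = 389132

Inclusion–exclusion. Total paths: C(23, 8) = 490314. Through P₁: C(8, 4)·C(15, 4) = 95550. Through P₂: C(12, 7)·C(11, 1) = 8712. Since P₁ is strictly southwest of P₂, a monotone path through both must visit P₁ then P₂; paths through both = C(8, 4)·C(4, 3)·C(11, 1) = 3080. Avoid both = 490314 − 95550 − 8712 + 3080 = 389132.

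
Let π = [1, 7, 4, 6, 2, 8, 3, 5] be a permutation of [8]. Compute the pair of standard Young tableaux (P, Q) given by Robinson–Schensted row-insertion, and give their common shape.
P = [1, 2, 3, 5] / [4, 6, 8] / [7];  Q = [1, 2, 4, 6] / [3, 7, 8] / [5];  common shape = (4, 3, 1)

Row-insert the values π_1, π_2, … into P one at a time, bumping the leftmost entry strictly greater than the inserted value down to the next row. The recording tableau Q records, in position (i, j), the step at which that cell was added to P.
  Insert 1 (step 1): P = [1];  Q = [1]
  Insert 7 (step 2): P = [1, 7];  Q = [1, 2]
  Insert 4 (step 3): P = [1, 4] / [7];  Q = [1, 2] / [3]
  Insert 6 (step 4): P = [1, 4, 6] / [7];  Q = [1, 2, 4] / [3]
  Insert 2 (step 5): P = [1, 2, 6] / [4] / [7];  Q = [1, 2, 4] / [3] / [5]
  Insert 8 (step 6): P = [1, 2, 6, 8] / [4] / [7];  Q = [1, 2, 4, 6] / [3] / [5]
  Insert 3 (step 7): P = [1, 2, 3, 8] / [4, 6] / [7];  Q = [1, 2, 4, 6] / [3, 7] / [5]
  Insert 5 (step 8): P = [1, 2, 3, 5] / [4, 6, 8] / [7];  Q = [1, 2, 4, 6] / [3, 7, 8] / [5]
Final shape: (4, 3, 1).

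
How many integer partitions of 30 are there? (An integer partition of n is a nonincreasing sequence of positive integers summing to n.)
p(30) = 5604

Compute p(n) via the recurrence p(n, m) = p(n, m−1) + p(n−m, m), where p(n, m) counts partitions of n with all parts ≤ m and p(n) = p(n, n). The base cases are p(0, m) = 1 and p(n, 0) = 0 for n > 0. Filling the table yields p(30) = 5604. (Euler's pentagonal recurrence is an alternative.)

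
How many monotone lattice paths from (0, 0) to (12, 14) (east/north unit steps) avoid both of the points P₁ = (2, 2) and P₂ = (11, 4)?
Number of paths = 5766439

Inclusion–exclusion. Total paths: C(26, 12) = 9657700. Through P₁: C(4, 2)·C(22, 10) = 3879876. Through P₂: C(15, 11)·C(11, 1) = 15015. Since P₁ is strictly southwest of P₂, a monotone path through both must visit P₁ then P₂; paths through both = C(4, 2)·C(11, 9)·C(11, 1) = 3630. Avoid both = 9657700 − 3879876 − 15015 + 3630 = 5766439.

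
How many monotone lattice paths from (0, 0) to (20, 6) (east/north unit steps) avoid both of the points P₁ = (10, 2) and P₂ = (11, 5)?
Number of paths = 123124

Inclusion–exclusion. Total paths: C(26, 20) = 230230. Through P₁: C(12, 10)·C(14, 10) = 66066. Through P₂: C(16, 11)·C(10, 9) = 43680. Since P₁ is strictly southwest of P₂, a monotone path through both must visit P₁ then P₂; paths through both = C(12, 10)·C(4, 1)·C(10, 9) = 2640. Avoid both = 230230 − 66066 − 43680 + 2640 = 123124.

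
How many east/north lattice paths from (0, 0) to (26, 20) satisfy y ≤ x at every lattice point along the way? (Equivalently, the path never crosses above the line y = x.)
Number of paths = 1453986335186

By the reflection principle (André's argument), the number of monotone paths to (26, 20) with n ≤ m that never go above y = x is C(46, 26) − C(46, 27) = 5608233007146 − 4154246671960 = 1453986335186.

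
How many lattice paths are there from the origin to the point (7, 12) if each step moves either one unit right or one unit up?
Number of paths = 50388

A monotone lattice path from (0, 0) to (7, 12) consists of 7 east steps and 12 north steps in some order, so it is determined by which 7 of the 19 steps are east. The count is C(19, 7) = 50388.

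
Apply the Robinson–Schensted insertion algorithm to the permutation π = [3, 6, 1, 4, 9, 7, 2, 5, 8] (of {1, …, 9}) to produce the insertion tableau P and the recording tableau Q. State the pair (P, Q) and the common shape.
P = [1, 2, 5, 8] / [3, 4, 7] / [6, 9];  Q = [1, 2, 5, 9] / [3, 4, 6] / [7, 8];  common shape = (4, 3, 2)

Row-insert the values π_1, π_2, … into P one at a time, bumping the leftmost entry strictly greater than the inserted value down to the next row. The recording tableau Q records, in position (i, j), the step at which that cell was added to P.
  Insert 3 (step 1): P = [3];  Q = [1]
  Insert 6 (step 2): P = [3, 6];  Q = [1, 2]
  Insert 1 (step 3): P = [1, 6] / [3];  Q = [1, 2] / [3]
  Insert 4 (step 4): P = [1, 4] / [3, 6];  Q = [1, 2] / [3, 4]
  Insert 9 (step 5): P = [1, 4, 9] / [3, 6];  Q = [1, 2, 5] / [3, 4]
  Insert 7 (step 6): P = [1, 4, 7] / [3, 6, 9];  Q = [1, 2, 5] / [3, 4, 6]
  Insert 2 (step 7): P = [1, 2, 7] / [3, 4, 9] / [6];  Q = [1, 2, 5] / [3, 4, 6] / [7]
  Insert 5 (step 8): P = [1, 2, 5] / [3, 4, 7] / [6, 9];  Q = [1, 2, 5] / [3, 4, 6] / [7, 8]
  Insert 8 (step 9): P = [1, 2, 5, 8] / [3, 4, 7] / [6, 9];  Q = [1, 2, 5, 9] / [3, 4, 6] / [7, 8]
Final shape: (4, 3, 2).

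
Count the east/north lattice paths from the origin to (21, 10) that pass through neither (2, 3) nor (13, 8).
Number of paths = 30582715

Inclusion–exclusion. Total paths: C(31, 21) = 44352165. Through P₁: C(5, 2)·C(26, 19) = 6578000. Through P₂: C(21, 13)·C(10, 8) = 9157050. Since P₁ is strictly southwest of P₂, a monotone path through both must visit P₁ then P₂; paths through both = C(5, 2)·C(16, 11)·C(10, 8) = 1965600. Avoid both = 44352165 − 6578000 − 9157050 + 1965600 = 30582715.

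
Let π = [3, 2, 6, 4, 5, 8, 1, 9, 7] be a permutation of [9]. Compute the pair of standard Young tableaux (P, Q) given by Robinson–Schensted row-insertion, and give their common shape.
P = [1, 4, 5, 7, 9] / [2, 6, 8] / [3];  Q = [1, 3, 5, 6, 8] / [2, 4, 9] / [7];  common shape = (5, 3, 1)

Row-insert the values π_1, π_2, … into P one at a time, bumping the leftmost entry strictly greater than the inserted value down to the next row. The recording tableau Q records, in position (i, j), the step at which that cell was added to P.
  Insert 3 (step 1): P = [3];  Q = [1]
  Insert 2 (step 2): P = [2] / [3];  Q = [1] / [2]
  Insert 6 (step 3): P = [2, 6] / [3];  Q = [1, 3] / [2]
  Insert 4 (step 4): P = [2, 4] / [3, 6];  Q = [1, 3] / [2, 4]
  Insert 5 (step 5): P = [2, 4, 5] / [3, 6];  Q = [1, 3, 5] / [2, 4]
  Insert 8 (step 6): P = [2, 4, 5, 8] / [3, 6];  Q = [1, 3, 5, 6] / [2, 4]
  Insert 1 (step 7): P = [1, 4, 5, 8] / [2, 6] / [3];  Q = [1, 3, 5, 6] / [2, 4] / [7]
  Insert 9 (step 8): P = [1, 4, 5, 8, 9] / [2, 6] / [3];  Q = [1, 3, 5, 6, 8] / [2, 4] / [7]
  Insert 7 (step 9): P = [1, 4, 5, 7, 9] / [2, 6, 8] / [3];  Q = [1, 3, 5, 6, 8] / [2, 4, 9] / [7]
Final shape: (5, 3, 1).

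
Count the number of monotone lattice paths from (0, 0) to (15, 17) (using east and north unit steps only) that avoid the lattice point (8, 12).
Number of paths = 465954480

Total paths from (0, 0) to (15, 17): C(32, 15) = 565722720. Paths through (8, 12): (paths (0, 0) → (8, 12)) × (paths (8, 12) → (15, 17)) = C(20, 8) · C(12, 7) = 125970 · 792 = 99768240. Avoidance count = 565722720 − 99768240 = 465954480.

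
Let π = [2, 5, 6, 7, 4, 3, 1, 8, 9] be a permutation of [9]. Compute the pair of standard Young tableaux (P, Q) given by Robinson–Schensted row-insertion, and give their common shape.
P = [1, 3, 6, 7, 8, 9] / [2] / [4] / [5];  Q = [1, 2, 3, 4, 8, 9] / [5] / [6] / [7];  common shape = (6, 1, 1, 1)

Row-insert the values π_1, π_2, … into P one at a time, bumping the leftmost entry strictly greater than the inserted value down to the next row. The recording tableau Q records, in position (i, j), the step at which that cell was added to P.
  Insert 2 (step 1): P = [2];  Q = [1]
  Insert 5 (step 2): P = [2, 5];  Q = [1, 2]
  Insert 6 (step 3): P = [2, 5, 6];  Q = [1, 2, 3]
  Insert 7 (step 4): P = [2, 5, 6, 7];  Q = [1, 2, 3, 4]
  Insert 4 (step 5): P = [2, 4, 6, 7] / [5];  Q = [1, 2, 3, 4] / [5]
  Insert 3 (step 6): P = [2, 3, 6, 7] / [4] / [5];  Q = [1, 2, 3, 4] / [5] / [6]
  Insert 1 (step 7): P = [1, 3, 6, 7] / [2] / [4] / [5];  Q = [1, 2, 3, 4] / [5] / [6] / [7]
  Insert 8 (step 8): P = [1, 3, 6, 7, 8] / [2] / [4] / [5];  Q = [1, 2, 3, 4, 8] / [5] / [6] / [7]
  Insert 9 (step 9): P = [1, 3, 6, 7, 8, 9] / [2] / [4] / [5];  Q = [1, 2, 3, 4, 8, 9] / [5] / [6] / [7]
Final shape: (6, 1, 1, 1).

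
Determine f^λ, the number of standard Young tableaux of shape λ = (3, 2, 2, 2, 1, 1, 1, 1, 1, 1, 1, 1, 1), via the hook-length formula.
# SYT of shape (3, 2, 2, 2, 1, 1, 1, 1, 1, 1, 1, 1, 1) = 22848

Hook-length formula: f^λ = n! / Π hook(c), product over all cells c of the Young diagram. For λ = (3, 2, 2, 2, 1, 1, 1, 1, 1, 1, 1, 1, 1), n = 18 boxes. Hook lengths by row (left-to-right, top-to-bottom): [15, 5, 1]; [13, 3]; [12, 2]; [11, 1]; [9]; [8]; [7]; [6]; [5]; [4]; [3]; [2]; [1]. Product of hooks = 280215936000. So f^λ = 18! / 280215936000 = 6402373705728000 / 280215936000 = 22848.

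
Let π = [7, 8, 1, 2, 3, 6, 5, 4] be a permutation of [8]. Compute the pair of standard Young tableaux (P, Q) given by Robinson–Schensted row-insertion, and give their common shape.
P = [1, 2, 3, 4] / [5, 8] / [6] / [7];  Q = [1, 2, 5, 6] / [3, 4] / [7] / [8];  common shape = (4, 2, 1, 1)

Row-insert the values π_1, π_2, … into P one at a time, bumping the leftmost entry strictly greater than the inserted value down to the next row. The recording tableau Q records, in position (i, j), the step at which that cell was added to P.
  Insert 7 (step 1): P = [7];  Q = [1]
  Insert 8 (step 2): P = [7, 8];  Q = [1, 2]
  Insert 1 (step 3): P = [1, 8] / [7];  Q = [1, 2] / [3]
  Insert 2 (step 4): P = [1, 2] / [7, 8];  Q = [1, 2] / [3, 4]
  Insert 3 (step 5): P = [1, 2, 3] / [7, 8];  Q = [1, 2, 5] / [3, 4]
  Insert 6 (step 6): P = [1, 2, 3, 6] / [7, 8];  Q = [1, 2, 5, 6] / [3, 4]
  Insert 5 (step 7): P = [1, 2, 3, 5] / [6, 8] / [7];  Q = [1, 2, 5, 6] / [3, 4] / [7]
  Insert 4 (step 8): P = [1, 2, 3, 4] / [5, 8] / [6] / [7];  Q = [1, 2, 5, 6] / [3, 4] / [7] / [8]
Final shape: (4, 2, 1, 1).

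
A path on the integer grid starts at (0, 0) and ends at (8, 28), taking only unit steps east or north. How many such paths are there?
Number of paths = 30260340

A monotone lattice path from (0, 0) to (8, 28) consists of 8 east steps and 28 north steps in some order, so it is determined by which 8 of the 36 steps are east. The count is C(36, 8) = 30260340.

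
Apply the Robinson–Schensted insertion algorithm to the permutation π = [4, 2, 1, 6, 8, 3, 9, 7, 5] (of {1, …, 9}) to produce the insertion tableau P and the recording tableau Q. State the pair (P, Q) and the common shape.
P = [1, 3, 5, 9] / [2, 6, 7] / [4, 8];  Q = [1, 4, 5, 7] / [2, 6, 8] / [3, 9];  common shape = (4, 3, 2)

Row-insert the values π_1, π_2, … into P one at a time, bumping the leftmost entry strictly greater than the inserted value down to the next row. The recording tableau Q records, in position (i, j), the step at which that cell was added to P.
  Insert 4 (step 1): P = [4];  Q = [1]
  Insert 2 (step 2): P = [2] / [4];  Q = [1] / [2]
  Insert 1 (step 3): P = [1] / [2] / [4];  Q = [1] / [2] / [3]
  Insert 6 (step 4): P = [1, 6] / [2] / [4];  Q = [1, 4] / [2] / [3]
  Insert 8 (step 5): P = [1, 6, 8] / [2] / [4];  Q = [1, 4, 5] / [2] / [3]
  Insert 3 (step 6): P = [1, 3, 8] / [2, 6] / [4];  Q = [1, 4, 5] / [2, 6] / [3]
  Insert 9 (step 7): P = [1, 3, 8, 9] / [2, 6] / [4];  Q = [1, 4, 5, 7] / [2, 6] / [3]
  Insert 7 (step 8): P = [1, 3, 7, 9] / [2, 6, 8] / [4];  Q = [1, 4, 5, 7] / [2, 6, 8] / [3]
  Insert 5 (step 9): P = [1, 3, 5, 9] / [2, 6, 7] / [4, 8];  Q = [1, 4, 5, 7] / [2, 6, 8] / [3, 9]
Final shape: (4, 3, 2).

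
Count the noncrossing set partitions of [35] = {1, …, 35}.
C_35 = 3116285494907301262

These noncrossing partitions are counted by the Catalan number C_n = (1/(n + 1)) · C(2n, n). For n = 35: C_35 = (1/36) · C(70, 35) = 112186277816662845432/36 = 3116285494907301262.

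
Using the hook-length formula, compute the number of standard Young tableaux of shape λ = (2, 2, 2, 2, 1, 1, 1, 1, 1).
# SYT of shape (2, 2, 2, 2, 1, 1, 1, 1, 1) = 429

Hook-length formula: f^λ = n! / Π hook(c), product over all cells c of the Young diagram. For λ = (2, 2, 2, 2, 1, 1, 1, 1, 1), n = 13 boxes. Hook lengths by row (left-to-right, top-to-bottom): [10, 4]; [9, 3]; [8, 2]; [7, 1]; [5]; [4]; [3]; [2]; [1]. Product of hooks = 14515200. So f^λ = 13! / 14515200 = 6227020800 / 14515200 = 429.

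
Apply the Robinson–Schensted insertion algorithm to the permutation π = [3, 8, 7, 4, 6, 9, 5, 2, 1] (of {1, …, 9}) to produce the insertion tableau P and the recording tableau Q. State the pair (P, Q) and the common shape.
P = [1, 4, 5, 9] / [2] / [3] / [6] / [7] / [8];  Q = [1, 2, 5, 6] / [3] / [4] / [7] / [8] / [9];  common shape = (4, 1, 1, 1, 1, 1)

Row-insert the values π_1, π_2, … into P one at a time, bumping the leftmost entry strictly greater than the inserted value down to the next row. The recording tableau Q records, in position (i, j), the step at which that cell was added to P.
  Insert 3 (step 1): P = [3];  Q = [1]
  Insert 8 (step 2): P = [3, 8];  Q = [1, 2]
  Insert 7 (step 3): P = [3, 7] / [8];  Q = [1, 2] / [3]
  Insert 4 (step 4): P = [3, 4] / [7] / [8];  Q = [1, 2] / [3] / [4]
  Insert 6 (step 5): P = [3, 4, 6] / [7] / [8];  Q = [1, 2, 5] / [3] / [4]
  Insert 9 (step 6): P = [3, 4, 6, 9] / [7] / [8];  Q = [1, 2, 5, 6] / [3] / [4]
  Insert 5 (step 7): P = [3, 4, 5, 9] / [6] / [7] / [8];  Q = [1, 2, 5, 6] / [3] / [4] / [7]
  Insert 2 (step 8): P = [2, 4, 5, 9] / [3] / [6] / [7] / [8];  Q = [1, 2, 5, 6] / [3] / [4] / [7] / [8]
  Insert 1 (step 9): P = [1, 4, 5, 9] / [2] / [3] / [6] / [7] / [8];  Q = [1, 2, 5, 6] / [3] / [4] / [7] / [8] / [9]
Final shape: (4, 1, 1, 1, 1, 1).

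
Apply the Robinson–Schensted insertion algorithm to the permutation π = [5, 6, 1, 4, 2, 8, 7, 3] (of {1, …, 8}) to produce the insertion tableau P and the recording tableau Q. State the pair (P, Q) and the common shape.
P = [1, 2, 3] / [4, 6, 7] / [5, 8];  Q = [1, 2, 6] / [3, 4, 7] / [5, 8];  common shape = (3, 3, 2)

Row-insert the values π_1, π_2, … into P one at a time, bumping the leftmost entry strictly greater than the inserted value down to the next row. The recording tableau Q records, in position (i, j), the step at which that cell was added to P.
  Insert 5 (step 1): P = [5];  Q = [1]
  Insert 6 (step 2): P = [5, 6];  Q = [1, 2]
  Insert 1 (step 3): P = [1, 6] / [5];  Q = [1, 2] / [3]
  Insert 4 (step 4): P = [1, 4] / [5, 6];  Q = [1, 2] / [3, 4]
  Insert 2 (step 5): P = [1, 2] / [4, 6] / [5];  Q = [1, 2] / [3, 4] / [5]
  Insert 8 (step 6): P = [1, 2, 8] / [4, 6] / [5];  Q = [1, 2, 6] / [3, 4] / [5]
  Insert 7 (step 7): P = [1, 2, 7] / [4, 6, 8] / [5];  Q = [1, 2, 6] / [3, 4, 7] / [5]
  Insert 3 (step 8): P = [1, 2, 3] / [4, 6, 7] / [5, 8];  Q = [1, 2, 6] / [3, 4, 7] / [5, 8]
Final shape: (3, 3, 2).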